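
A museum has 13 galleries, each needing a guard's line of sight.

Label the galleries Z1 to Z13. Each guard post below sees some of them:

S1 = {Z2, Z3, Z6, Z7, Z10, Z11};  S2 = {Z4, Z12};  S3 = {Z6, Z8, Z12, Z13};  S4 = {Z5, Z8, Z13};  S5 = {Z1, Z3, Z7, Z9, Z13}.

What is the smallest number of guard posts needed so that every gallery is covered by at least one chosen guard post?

4

S1 and S2 and S4 and S5 together: S1 ∪ S2 ∪ S4 ∪ S5 = {Z1, Z2, Z3, Z4, Z5, Z6, Z7, Z8, Z9, Z10, Z11, Z12, Z13} — every gallery is covered.
Only S1 contains Z2, so S1 is forced; the remaining 7 galleries need at least 3 more guard posts (each remaining guard post adds at most 3) — so at least 4 guard posts are needed, and 4 is optimal.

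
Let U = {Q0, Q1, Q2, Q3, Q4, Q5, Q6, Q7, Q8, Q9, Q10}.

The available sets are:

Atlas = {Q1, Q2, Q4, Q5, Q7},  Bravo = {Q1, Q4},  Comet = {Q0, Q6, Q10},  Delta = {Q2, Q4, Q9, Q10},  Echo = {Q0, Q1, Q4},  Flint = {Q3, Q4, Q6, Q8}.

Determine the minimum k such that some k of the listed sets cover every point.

4

Atlas and Comet and Delta and Flint together: Atlas ∪ Comet ∪ Delta ∪ Flint = {Q0, Q1, Q2, Q3, Q4, Q5, Q6, Q7, Q8, Q9, Q10} — every point is covered.
Only Delta contains Q9, so Delta is forced; the remaining 7 points need at least 3 more sets (each remaining set adds at most 3) — so at least 4 sets are needed, and 4 is optimal.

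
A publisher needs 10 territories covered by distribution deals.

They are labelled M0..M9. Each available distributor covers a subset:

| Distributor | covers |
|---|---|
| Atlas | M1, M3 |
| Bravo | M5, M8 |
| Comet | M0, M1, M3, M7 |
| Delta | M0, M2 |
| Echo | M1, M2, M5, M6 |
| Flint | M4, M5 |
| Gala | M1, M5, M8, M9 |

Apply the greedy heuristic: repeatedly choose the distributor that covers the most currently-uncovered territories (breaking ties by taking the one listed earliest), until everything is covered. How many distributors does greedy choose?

4

Greedy: pick Comet (covers 4 new) → pick Echo (covers 3 new) → pick Gala (covers 2 new) → pick Flint (covers 1 new). Total picks: 4.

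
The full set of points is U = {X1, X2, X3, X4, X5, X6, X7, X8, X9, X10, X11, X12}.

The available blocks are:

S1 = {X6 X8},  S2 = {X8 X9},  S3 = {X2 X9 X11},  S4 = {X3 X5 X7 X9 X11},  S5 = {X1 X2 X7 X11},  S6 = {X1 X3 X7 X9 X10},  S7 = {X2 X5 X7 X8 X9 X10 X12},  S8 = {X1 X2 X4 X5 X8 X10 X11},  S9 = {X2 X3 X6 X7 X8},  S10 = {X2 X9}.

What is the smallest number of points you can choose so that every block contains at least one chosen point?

3

The 3 points {X6, X9, X11} hit every block.
No choice of 2 points meets every block, so 3 is the minimum.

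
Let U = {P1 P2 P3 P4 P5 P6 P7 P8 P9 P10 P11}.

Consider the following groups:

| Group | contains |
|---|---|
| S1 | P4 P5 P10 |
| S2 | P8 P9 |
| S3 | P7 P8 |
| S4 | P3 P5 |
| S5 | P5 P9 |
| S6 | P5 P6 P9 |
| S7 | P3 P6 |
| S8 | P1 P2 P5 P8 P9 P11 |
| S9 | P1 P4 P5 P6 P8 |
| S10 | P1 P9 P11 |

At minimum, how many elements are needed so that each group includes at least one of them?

4

H = {P3, P4, P8, P9} meets every group (each contains at least one member of H), and |H| = 4.
The groups S1, S3, S7, S10 are pairwise disjoint, so any hitting set needs a separate element for each — at least 4. Hence 4 is optimal.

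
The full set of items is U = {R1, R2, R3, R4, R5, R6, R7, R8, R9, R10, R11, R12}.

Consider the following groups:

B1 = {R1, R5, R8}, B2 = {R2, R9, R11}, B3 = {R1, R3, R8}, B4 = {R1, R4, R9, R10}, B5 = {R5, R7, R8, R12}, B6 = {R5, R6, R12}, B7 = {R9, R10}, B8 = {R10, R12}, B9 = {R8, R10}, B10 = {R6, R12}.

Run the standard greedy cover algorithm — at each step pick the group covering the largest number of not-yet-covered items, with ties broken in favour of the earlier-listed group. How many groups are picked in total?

Greedy: pick B4 (covers 4 new) → pick B5 (covers 4 new) → pick B2 (covers 2 new) → pick B3 (covers 1 new) → pick B6 (covers 1 new). Total picks: 5.

5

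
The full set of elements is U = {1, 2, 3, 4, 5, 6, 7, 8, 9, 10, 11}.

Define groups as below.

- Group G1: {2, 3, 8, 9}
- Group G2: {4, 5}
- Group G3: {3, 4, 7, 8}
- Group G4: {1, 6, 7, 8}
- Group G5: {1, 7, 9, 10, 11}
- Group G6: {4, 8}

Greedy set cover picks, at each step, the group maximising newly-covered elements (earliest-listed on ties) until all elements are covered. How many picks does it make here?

4

Greedy: pick G5 (covers 5 new) → pick G1 (covers 3 new) → pick G2 (covers 2 new) → pick G4 (covers 1 new). Total picks: 4.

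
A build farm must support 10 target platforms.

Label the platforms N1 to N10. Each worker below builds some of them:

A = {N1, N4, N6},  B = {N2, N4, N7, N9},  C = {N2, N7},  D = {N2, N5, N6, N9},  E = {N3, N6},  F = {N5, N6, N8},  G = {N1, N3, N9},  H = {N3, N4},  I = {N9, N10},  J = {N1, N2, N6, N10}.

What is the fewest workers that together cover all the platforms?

Take {B, F, G, I}. Their union is {N1, N2, N3, N4, N5, N6, N7, N8, N9, N10}, which is all 10 platforms.
No 3 of the 10 workers cover everything (all 120 combinations miss at least one platform), so 4 is optimal.

4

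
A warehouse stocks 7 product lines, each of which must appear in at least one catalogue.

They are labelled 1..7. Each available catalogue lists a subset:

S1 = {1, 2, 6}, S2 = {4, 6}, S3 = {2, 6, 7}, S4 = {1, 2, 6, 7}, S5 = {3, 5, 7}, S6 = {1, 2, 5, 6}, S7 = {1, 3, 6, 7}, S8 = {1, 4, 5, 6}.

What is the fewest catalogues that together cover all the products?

S6 and S7 and S8 together: S6 ∪ S7 ∪ S8 = {1, 2, 3, 4, 5, 6, 7} — every product is covered.
No 2 of the 8 catalogues cover everything (all 28 combinations miss at least one product), so 3 is optimal.

3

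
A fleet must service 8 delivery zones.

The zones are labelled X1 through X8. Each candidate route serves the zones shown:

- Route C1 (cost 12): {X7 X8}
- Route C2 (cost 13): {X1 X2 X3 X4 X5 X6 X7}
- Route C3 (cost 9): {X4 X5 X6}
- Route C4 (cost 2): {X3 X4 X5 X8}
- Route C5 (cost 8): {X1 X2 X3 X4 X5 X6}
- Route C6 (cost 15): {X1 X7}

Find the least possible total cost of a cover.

C2, C4 together cover every zone (C2 ∪ C4 = {X1, X2, X3, X4, X5, X6, X7, X8}); total cost 13 + 2 = 15.
The greedy pick C4, C5, C1 costs 22; no covering selection beats 15.

15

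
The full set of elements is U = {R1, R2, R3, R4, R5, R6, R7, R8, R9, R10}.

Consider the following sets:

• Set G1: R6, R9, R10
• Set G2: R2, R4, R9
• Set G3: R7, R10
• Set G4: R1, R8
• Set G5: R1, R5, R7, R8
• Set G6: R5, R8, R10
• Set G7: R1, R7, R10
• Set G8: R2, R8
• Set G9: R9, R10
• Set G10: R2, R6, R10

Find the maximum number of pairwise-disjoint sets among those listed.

G2, G3, G4 are pairwise disjoint (G2={R2,R4,R9}; G3={R7,R10}; G4={R1,R8}).
Every remaining set overlaps one of these, and no 4 of the listed sets are pairwise disjoint, so 3 is the maximum.

3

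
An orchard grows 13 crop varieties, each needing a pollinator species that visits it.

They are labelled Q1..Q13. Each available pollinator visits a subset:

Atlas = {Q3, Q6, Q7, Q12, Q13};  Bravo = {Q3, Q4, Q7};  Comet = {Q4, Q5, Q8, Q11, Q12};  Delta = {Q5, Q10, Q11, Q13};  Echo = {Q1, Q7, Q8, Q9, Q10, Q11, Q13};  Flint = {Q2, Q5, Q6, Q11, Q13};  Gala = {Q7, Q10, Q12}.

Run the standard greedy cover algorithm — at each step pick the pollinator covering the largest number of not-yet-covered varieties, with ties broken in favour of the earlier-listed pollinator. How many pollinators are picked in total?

4

Greedy: pick Echo (covers 7 new) → pick Atlas (covers 3 new) → pick Comet (covers 2 new) → pick Flint (covers 1 new). Total picks: 4.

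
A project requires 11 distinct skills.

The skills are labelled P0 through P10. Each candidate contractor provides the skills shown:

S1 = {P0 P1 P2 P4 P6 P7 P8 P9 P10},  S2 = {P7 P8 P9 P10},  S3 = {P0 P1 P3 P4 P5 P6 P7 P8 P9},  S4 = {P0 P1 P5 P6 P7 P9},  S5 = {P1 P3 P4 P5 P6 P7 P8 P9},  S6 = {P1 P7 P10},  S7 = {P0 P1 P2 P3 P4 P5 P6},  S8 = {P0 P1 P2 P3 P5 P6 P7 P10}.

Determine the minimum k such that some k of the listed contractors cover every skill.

Take {S1, S8}. Their union is {P0, P1, P2, P3, P4, P5, P6, P7, P8, P9, P10}, which is all 11 skills.
No single contractor has all 11 skills (the largest, S1, has 9), so 2 is optimal.

2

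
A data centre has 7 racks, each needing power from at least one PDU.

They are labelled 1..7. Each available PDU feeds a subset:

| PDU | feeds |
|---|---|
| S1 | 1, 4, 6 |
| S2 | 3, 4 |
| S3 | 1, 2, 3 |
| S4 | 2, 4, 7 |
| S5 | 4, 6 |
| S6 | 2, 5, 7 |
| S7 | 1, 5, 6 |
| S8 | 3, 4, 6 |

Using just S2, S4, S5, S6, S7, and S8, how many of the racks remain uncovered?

Union of S2, S4, S5, S6, S7, S8 = {1, 2, 3, 4, 5, 6, 7} — that's every rack, so 0 are uncovered.

0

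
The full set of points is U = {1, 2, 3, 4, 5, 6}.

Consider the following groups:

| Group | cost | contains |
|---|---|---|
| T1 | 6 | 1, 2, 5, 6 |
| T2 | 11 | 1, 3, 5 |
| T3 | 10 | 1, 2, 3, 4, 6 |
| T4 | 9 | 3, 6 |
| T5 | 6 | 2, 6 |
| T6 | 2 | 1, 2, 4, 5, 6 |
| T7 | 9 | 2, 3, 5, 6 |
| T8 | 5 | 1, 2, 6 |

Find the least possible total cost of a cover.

T6, T7 together cover every point (T6 ∪ T7 = {1, 2, 3, 4, 5, 6}); total cost 2 + 9 = 11.
No covering selection has total cost below 11.

11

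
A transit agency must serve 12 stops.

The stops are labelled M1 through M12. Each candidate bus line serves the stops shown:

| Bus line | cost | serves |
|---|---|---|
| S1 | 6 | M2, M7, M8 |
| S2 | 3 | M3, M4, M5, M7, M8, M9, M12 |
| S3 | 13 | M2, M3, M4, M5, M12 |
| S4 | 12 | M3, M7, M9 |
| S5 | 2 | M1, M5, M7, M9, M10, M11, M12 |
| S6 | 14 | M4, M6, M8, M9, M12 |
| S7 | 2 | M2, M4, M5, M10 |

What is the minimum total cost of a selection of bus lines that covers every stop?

21

S2, S5, S6, S7 together cover every stop (S2 ∪ S5 ∪ S6 ∪ S7 = {M1, M2, M3, M4, M5, M6, M7, M8, M9, M10, M11, M12}); total cost 3 + 2 + 14 + 2 = 21.
No covering selection has total cost below 21.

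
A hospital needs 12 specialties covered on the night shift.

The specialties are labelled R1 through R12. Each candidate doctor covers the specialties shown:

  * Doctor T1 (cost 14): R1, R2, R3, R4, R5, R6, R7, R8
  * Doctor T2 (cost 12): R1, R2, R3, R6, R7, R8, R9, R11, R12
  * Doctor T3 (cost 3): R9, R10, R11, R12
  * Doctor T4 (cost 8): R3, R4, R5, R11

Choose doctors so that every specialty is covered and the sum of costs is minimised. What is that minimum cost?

T1, T3 together cover every specialty (T1 ∪ T3 = {R1, R2, R3, R4, R5, R6, R7, R8, R9, R10, R11, R12}); total cost 14 + 3 = 17.
No covering selection has total cost below 17.

17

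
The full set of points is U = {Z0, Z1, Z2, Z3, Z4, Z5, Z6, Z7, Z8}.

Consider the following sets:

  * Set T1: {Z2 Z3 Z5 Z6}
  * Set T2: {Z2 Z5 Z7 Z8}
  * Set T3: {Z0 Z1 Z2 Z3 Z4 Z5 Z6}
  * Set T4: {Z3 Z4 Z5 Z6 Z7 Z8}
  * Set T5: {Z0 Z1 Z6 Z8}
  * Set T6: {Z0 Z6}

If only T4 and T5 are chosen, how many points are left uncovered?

1

Union of T4, T5 = {Z0, Z1, Z3, Z4, Z5, Z6, Z7, Z8}.
Not covered: Z2 — 1 point.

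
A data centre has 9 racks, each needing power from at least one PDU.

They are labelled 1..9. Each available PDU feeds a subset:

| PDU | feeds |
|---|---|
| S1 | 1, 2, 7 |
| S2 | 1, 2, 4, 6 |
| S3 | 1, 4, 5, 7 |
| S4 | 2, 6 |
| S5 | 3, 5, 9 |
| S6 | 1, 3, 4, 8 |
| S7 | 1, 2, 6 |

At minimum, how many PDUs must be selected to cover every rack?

4

Take {S1, S5, S6, S7}. Their union is {1, 2, 3, 4, 5, 6, 7, 8, 9}, which is all 9 racks.
Only S6 contains 8, so S6 is forced; the remaining 5 racks need at least 3 more PDUs (each remaining PDU adds at most 2) — so at least 4 PDUs are needed, and 4 is optimal.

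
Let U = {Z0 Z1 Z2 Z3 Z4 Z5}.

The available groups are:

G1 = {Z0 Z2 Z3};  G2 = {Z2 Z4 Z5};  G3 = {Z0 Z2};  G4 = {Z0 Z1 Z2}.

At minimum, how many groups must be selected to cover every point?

3

G1, G2, and G4 cover everything between them: the union {Z0, Z1, Z2, Z3, Z4, Z5} is all of U.
Only G4 contains Z1, so G4 is forced; the remaining 3 points need at least 2 more groups (each remaining group adds at most 2) — so at least 3 groups are needed, and 3 is optimal.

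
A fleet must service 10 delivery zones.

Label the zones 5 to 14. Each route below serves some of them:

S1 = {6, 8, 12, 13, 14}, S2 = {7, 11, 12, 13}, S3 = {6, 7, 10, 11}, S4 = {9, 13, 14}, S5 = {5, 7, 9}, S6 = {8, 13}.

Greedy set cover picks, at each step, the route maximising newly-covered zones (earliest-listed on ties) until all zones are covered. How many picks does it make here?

3

Greedy: pick S1 (covers 5 new) → pick S3 (covers 3 new) → pick S5 (covers 2 new). Total picks: 3.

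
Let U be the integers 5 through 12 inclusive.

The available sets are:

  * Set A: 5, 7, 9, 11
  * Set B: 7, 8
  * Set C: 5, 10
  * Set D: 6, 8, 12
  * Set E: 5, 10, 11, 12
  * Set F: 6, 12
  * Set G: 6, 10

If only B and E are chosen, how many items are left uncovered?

Union of B, E = {5, 7, 8, 10, 11, 12}.
Not covered: 6, 9 — 2 items.

2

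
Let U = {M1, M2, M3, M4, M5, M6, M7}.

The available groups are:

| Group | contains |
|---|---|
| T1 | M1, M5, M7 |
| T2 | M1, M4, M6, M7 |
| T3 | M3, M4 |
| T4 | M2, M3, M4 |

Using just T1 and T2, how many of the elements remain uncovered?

Union of T1, T2 = {M1, M4, M5, M6, M7}.
Not covered: M2, M3 — 2 elements.

2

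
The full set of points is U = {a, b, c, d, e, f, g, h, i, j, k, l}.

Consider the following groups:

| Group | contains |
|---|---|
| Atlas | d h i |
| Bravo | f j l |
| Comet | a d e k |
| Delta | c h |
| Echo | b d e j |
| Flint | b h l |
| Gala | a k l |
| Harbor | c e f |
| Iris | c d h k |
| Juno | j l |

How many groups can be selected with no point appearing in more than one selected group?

3

Atlas, Harbor, Juno are pairwise disjoint (Atlas={d,h,i}; Harbor={c,e,f}; Juno={j,l}).
Every remaining group overlaps one of these, and no 4 of the listed groups are pairwise disjoint, so 3 is the maximum.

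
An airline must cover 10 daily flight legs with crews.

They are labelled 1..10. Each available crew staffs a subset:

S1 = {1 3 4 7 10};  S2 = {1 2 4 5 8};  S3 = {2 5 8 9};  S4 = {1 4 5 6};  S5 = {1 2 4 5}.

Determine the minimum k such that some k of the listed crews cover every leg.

3

S1 and S3 and S4 together: S1 ∪ S3 ∪ S4 = {1, 2, 3, 4, 5, 6, 7, 8, 9, 10} — every leg is covered.
Only S1 contains 3, so S1 is forced; the remaining 5 legs need at least 2 more crews (each remaining crew adds at most 4) — so at least 3 crews are needed, and 3 is optimal.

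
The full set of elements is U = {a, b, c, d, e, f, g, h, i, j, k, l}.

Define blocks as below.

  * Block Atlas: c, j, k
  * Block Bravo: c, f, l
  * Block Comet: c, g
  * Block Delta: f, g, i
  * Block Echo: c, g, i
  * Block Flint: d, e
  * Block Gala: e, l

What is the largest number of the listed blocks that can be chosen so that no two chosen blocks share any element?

3

Atlas, Delta, Flint are pairwise disjoint (Atlas={c,j,k}; Delta={f,g,i}; Flint={d,e}).
Every remaining block overlaps one of these, and no 4 of the listed blocks are pairwise disjoint, so 3 is the maximum.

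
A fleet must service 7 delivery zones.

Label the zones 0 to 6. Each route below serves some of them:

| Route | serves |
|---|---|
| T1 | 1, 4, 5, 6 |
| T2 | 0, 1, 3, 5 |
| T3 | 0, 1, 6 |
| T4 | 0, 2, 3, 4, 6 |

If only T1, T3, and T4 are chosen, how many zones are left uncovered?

0

Union of T1, T3, T4 = {0, 1, 2, 3, 4, 5, 6} — that's every zone, so 0 are uncovered.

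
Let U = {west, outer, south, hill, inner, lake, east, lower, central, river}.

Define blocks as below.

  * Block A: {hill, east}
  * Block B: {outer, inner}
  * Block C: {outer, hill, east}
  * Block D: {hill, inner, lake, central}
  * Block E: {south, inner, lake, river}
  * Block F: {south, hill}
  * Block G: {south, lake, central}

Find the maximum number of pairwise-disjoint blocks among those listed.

A, B, G are pairwise disjoint (A={hill,east}; B={outer,inner}; G={south,lake,central}).
Every remaining block overlaps one of these, and no 4 of the listed blocks are pairwise disjoint, so 3 is the maximum.

3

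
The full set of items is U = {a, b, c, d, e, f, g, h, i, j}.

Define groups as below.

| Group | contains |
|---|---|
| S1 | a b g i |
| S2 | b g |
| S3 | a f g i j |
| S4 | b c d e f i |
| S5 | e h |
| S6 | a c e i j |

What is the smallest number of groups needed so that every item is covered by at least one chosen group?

3

S3 and S4 and S5 together: S3 ∪ S4 ∪ S5 = {a, b, c, d, e, f, g, h, i, j} — every item is covered.
Only S4 contains d, so S4 is forced; the remaining 4 items need at least 2 more groups (each remaining group adds at most 3) — so at least 3 groups are needed, and 3 is optimal.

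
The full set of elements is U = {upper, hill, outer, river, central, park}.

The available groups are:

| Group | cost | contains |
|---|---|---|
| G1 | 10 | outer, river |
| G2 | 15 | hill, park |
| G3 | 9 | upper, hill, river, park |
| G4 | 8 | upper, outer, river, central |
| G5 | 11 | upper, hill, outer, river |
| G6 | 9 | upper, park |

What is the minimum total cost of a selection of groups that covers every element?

G3, G4 together cover every element (G3 ∪ G4 = {upper, hill, outer, river, central, park}); total cost 9 + 8 = 17.
No covering selection has total cost below 17.

17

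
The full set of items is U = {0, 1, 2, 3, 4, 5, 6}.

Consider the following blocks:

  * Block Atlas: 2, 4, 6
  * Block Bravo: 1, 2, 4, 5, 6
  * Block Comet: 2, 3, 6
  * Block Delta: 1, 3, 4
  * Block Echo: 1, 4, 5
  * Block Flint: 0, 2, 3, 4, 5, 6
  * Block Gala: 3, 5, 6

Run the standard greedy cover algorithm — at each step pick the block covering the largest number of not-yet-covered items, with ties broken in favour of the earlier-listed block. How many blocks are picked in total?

Greedy: pick Flint (covers 6 new) → pick Bravo (covers 1 new). Total picks: 2.

2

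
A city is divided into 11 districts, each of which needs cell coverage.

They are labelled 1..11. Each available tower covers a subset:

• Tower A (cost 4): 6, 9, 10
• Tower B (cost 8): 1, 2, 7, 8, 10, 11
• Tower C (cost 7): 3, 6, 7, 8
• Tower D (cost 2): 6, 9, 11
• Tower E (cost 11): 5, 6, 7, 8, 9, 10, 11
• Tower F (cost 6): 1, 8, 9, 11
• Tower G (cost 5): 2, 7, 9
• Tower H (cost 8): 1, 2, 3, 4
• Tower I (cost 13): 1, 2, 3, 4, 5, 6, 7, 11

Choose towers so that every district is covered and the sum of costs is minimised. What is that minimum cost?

19

E, H together cover every district (E ∪ H = {1, 2, 3, 4, 5, 6, 7, 8, 9, 10, 11}); total cost 11 + 8 = 19.
The greedy pick D, B, H, E costs 29; no covering selection beats 19.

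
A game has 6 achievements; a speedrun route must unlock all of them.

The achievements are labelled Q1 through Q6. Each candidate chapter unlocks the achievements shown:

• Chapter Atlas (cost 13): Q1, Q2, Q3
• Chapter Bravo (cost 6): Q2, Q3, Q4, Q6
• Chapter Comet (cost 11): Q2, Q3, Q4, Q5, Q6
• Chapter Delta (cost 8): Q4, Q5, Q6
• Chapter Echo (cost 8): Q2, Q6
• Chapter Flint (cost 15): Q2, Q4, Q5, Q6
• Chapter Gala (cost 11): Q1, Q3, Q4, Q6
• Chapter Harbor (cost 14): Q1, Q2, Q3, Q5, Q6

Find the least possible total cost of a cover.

20

Bravo, Harbor together cover every achievement (Bravo ∪ Harbor = {Q1, Q2, Q3, Q4, Q5, Q6}); total cost 6 + 14 = 20.
No covering selection has total cost below 20.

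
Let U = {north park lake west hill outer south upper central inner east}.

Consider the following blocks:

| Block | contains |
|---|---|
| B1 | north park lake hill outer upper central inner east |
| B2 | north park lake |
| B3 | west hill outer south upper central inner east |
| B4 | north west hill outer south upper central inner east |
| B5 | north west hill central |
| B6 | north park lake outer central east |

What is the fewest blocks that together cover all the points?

2

Take {B3, B6}. Their union is {north, park, lake, west, hill, outer, south, upper, central, inner, east}, which is all 11 points.
No single block has all 11 points (the largest, B1, has 9), so 2 is optimal.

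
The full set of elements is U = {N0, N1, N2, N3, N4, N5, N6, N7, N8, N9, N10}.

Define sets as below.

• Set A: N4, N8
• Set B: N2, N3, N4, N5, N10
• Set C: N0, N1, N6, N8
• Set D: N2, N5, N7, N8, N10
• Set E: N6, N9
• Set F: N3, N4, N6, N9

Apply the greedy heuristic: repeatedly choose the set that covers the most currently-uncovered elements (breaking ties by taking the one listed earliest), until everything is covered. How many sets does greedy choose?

4

Greedy: pick B (covers 5 new) → pick C (covers 4 new) → pick D (covers 1 new) → pick E (covers 1 new). Total picks: 4.
(The true minimum cover uses only 3 sets, so greedy is not optimal here.)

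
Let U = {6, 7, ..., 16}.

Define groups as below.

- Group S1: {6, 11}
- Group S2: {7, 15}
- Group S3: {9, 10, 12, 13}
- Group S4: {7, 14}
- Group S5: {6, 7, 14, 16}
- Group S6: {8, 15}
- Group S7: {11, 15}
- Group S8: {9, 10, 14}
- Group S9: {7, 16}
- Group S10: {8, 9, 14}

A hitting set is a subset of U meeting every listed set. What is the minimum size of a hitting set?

H = {7, 8, 10, 11} meets every group (each contains at least one member of H), and |H| = 4.
The groups S1, S6, S8, S9 are pairwise disjoint, so any hitting set needs a separate item for each — at least 4. Hence 4 is optimal.

4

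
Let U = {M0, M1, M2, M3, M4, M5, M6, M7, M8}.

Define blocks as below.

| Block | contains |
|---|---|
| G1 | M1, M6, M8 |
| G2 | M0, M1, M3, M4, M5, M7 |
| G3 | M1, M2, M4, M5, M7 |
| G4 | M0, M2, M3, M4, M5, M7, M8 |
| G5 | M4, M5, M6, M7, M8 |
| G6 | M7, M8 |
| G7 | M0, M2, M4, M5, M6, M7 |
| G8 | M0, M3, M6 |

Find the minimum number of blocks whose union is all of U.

G1 and G4 cover everything between them: the union {M0, M1, M2, M3, M4, M5, M6, M7, M8} is all of U.
No single block has all 9 elements (the largest, G4, has 7), so 2 is optimal.

2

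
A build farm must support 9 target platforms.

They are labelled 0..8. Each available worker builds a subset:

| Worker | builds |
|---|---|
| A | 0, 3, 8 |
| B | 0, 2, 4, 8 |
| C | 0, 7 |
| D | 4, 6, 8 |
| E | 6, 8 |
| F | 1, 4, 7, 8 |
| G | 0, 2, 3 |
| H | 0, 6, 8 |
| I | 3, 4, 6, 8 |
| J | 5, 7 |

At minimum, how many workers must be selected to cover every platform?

E and F and G and J together: E ∪ F ∪ G ∪ J = {0, 1, 2, 3, 4, 5, 6, 7, 8} — every platform is covered.
No 3 of the 10 workers cover everything (all 120 combinations miss at least one platform), so 4 is optimal.

4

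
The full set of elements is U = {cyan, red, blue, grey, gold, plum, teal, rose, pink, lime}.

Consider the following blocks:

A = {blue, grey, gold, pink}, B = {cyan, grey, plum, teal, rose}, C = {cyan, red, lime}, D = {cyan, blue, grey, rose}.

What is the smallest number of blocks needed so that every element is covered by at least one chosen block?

A, B, and C cover everything between them: the union {cyan, red, blue, grey, gold, plum, teal, rose, pink, lime} is all of U.
Only C contains red, so C is forced; the remaining 7 elements need at least 2 more blocks (each remaining block adds at most 4) — so at least 3 blocks are needed, and 3 is optimal.

3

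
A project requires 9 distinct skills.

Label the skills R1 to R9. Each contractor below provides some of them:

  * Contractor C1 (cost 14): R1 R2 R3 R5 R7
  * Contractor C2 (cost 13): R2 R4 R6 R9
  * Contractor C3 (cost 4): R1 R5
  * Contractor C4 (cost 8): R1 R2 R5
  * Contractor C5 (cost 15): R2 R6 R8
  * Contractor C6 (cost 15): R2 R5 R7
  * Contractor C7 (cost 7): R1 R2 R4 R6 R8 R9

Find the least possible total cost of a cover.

21

C1, C7 together cover every skill (C1 ∪ C7 = {R1, R2, R3, R4, R5, R6, R7, R8, R9}); total cost 14 + 7 = 21.
The greedy pick C7, C3, C1 costs 25; no covering selection beats 21.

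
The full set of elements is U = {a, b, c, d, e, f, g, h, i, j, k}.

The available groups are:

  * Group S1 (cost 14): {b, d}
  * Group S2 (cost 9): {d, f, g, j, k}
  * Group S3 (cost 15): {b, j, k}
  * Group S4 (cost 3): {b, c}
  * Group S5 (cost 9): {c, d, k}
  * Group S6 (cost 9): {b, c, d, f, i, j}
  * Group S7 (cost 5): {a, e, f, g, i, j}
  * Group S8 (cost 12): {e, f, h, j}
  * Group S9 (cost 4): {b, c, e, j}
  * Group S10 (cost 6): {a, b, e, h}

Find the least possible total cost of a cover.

S5, S7, S10 together cover every element (S5 ∪ S7 ∪ S10 = {a, b, c, d, e, f, g, h, i, j, k}); total cost 9 + 5 + 6 = 20.
The greedy pick S7, S4, S2, S10 costs 23; no covering selection beats 20.

20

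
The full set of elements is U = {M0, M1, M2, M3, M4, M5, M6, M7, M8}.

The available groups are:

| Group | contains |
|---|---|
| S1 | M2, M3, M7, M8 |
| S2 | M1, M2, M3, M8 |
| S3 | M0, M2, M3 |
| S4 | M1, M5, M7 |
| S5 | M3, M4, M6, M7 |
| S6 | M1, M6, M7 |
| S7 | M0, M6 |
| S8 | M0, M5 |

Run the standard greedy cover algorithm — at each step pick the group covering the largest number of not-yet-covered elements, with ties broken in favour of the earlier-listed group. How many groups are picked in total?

4

Greedy: pick S1 (covers 4 new) → pick S4 (covers 2 new) → pick S5 (covers 2 new) → pick S3 (covers 1 new). Total picks: 4.
(The true minimum cover uses only 3 groups, so greedy is not optimal here.)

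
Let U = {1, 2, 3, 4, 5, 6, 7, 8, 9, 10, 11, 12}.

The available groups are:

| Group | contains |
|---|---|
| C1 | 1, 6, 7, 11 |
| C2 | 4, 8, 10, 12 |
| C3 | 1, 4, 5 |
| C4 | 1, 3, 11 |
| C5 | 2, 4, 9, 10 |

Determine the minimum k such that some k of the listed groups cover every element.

C1, C2, C3, C4, and C5 cover everything between them: the union {1, 2, 3, 4, 5, 6, 7, 8, 9, 10, 11, 12} is all of U.
No 4 of the 5 groups cover everything (all 5 combinations miss at least one element), so 5 is optimal.

5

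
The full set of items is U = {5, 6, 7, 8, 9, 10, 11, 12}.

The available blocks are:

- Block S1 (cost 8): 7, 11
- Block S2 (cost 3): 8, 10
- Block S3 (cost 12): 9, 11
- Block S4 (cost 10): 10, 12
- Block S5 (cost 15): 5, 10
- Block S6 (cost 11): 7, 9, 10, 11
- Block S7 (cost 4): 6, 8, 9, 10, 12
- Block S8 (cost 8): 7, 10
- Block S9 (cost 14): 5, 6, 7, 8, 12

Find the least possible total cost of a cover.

25

S6, S9 together cover every item (S6 ∪ S9 = {5, 6, 7, 8, 9, 10, 11, 12}); total cost 11 + 14 = 25.
The greedy pick S7, S1, S9 costs 26; no covering selection beats 25.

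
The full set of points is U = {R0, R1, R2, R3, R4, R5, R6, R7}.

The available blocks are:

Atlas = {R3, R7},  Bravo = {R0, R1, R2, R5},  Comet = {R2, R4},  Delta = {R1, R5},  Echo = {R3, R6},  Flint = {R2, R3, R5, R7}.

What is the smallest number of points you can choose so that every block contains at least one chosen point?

3

Take H = {R1, R2, R3}. Each listed block contains at least one of these, so H is a hitting set of size 3.
The blocks Comet, Delta, Echo are pairwise disjoint, so any hitting set needs a separate point for each — at least 3. Hence 3 is optimal.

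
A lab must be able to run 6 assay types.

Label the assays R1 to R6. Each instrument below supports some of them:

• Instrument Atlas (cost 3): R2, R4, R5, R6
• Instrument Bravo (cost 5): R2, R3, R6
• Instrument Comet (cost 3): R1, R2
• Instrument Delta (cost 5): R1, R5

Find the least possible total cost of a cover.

11

Atlas, Bravo, Comet together cover every assay (Atlas ∪ Bravo ∪ Comet = {R1, R2, R3, R4, R5, R6}); total cost 3 + 5 + 3 = 11.
No covering selection has total cost below 11.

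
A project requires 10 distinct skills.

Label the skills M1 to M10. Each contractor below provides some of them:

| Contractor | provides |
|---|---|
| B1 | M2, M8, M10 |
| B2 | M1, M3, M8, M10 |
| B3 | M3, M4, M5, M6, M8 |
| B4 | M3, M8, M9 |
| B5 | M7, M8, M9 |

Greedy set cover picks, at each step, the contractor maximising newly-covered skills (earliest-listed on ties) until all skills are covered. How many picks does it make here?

Greedy: pick B3 (covers 5 new) → pick B1 (covers 2 new) → pick B5 (covers 2 new) → pick B2 (covers 1 new). Total picks: 4.

4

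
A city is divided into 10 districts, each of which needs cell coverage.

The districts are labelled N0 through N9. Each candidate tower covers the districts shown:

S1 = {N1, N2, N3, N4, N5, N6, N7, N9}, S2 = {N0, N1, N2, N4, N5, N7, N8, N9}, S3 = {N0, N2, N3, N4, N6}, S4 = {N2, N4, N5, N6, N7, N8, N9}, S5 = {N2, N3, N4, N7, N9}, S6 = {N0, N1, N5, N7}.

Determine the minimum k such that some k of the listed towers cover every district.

Take {S1, S2}. Their union is {N0, N1, N2, N3, N4, N5, N6, N7, N8, N9}, which is all 10 districts.
No single tower has all 10 districts (the largest, S1, has 8), so 2 is optimal.

2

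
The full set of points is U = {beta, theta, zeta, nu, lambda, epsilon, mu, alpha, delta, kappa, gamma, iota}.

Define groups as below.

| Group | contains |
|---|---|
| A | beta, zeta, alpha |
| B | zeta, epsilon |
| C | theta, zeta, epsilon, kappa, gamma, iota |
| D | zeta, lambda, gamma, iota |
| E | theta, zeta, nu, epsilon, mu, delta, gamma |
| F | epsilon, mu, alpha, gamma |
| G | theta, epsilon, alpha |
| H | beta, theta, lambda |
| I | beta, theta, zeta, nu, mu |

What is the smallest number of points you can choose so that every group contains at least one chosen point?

3

T = {beta, zeta, alpha} meets every group (each contains at least one member of T), and |T| = 3.
No choice of 2 points meets every group, so 3 is the minimum.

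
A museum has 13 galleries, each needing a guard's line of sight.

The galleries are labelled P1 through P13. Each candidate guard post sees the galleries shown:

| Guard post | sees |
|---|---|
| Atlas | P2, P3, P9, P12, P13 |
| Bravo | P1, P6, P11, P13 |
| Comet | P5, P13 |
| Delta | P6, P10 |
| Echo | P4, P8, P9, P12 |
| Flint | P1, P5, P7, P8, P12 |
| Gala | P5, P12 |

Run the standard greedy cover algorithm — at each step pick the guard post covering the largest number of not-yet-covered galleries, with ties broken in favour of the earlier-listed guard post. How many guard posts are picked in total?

5

Greedy: pick Atlas (covers 5 new) → pick Flint (covers 4 new) → pick Bravo (covers 2 new) → pick Delta (covers 1 new) → pick Echo (covers 1 new). Total picks: 5.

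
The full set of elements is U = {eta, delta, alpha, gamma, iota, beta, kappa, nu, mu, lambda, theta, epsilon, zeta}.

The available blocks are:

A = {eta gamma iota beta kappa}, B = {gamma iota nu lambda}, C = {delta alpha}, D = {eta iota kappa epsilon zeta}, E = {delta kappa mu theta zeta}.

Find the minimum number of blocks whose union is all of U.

A and B and C and D and E together: A ∪ B ∪ C ∪ D ∪ E = {eta, delta, alpha, gamma, iota, beta, kappa, nu, mu, lambda, theta, epsilon, zeta} — every element is covered.
No 4 of the 5 blocks cover everything (all 5 combinations miss at least one element), so 5 is optimal.

5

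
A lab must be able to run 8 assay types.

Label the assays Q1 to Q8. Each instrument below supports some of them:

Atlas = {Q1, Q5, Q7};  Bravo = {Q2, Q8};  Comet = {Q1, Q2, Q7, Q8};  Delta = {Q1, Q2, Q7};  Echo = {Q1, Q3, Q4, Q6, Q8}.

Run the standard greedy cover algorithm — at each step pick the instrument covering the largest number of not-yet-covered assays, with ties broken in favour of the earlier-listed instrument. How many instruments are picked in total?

Greedy: pick Echo (covers 5 new) → pick Atlas (covers 2 new) → pick Bravo (covers 1 new). Total picks: 3.

3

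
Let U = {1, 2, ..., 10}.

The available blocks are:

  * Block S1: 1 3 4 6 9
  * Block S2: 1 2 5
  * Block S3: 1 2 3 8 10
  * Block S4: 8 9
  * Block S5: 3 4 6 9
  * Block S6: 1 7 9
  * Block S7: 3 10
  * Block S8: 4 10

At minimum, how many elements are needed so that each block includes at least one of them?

Take H = {2, 9, 10}. Each listed block contains at least one of these, so H is a hitting set of size 3.
The blocks S2, S4, S8 are pairwise disjoint, so any hitting set needs a separate element for each — at least 3. Hence 3 is optimal.

3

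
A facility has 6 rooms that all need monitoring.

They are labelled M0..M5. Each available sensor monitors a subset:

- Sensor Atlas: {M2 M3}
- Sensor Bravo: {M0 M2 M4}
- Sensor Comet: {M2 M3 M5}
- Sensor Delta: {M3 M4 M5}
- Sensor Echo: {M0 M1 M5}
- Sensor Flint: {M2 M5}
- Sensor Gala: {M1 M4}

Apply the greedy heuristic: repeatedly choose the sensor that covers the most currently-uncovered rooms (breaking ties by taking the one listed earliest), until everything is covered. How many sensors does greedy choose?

Greedy: pick Bravo (covers 3 new) → pick Comet (covers 2 new) → pick Echo (covers 1 new). Total picks: 3.

3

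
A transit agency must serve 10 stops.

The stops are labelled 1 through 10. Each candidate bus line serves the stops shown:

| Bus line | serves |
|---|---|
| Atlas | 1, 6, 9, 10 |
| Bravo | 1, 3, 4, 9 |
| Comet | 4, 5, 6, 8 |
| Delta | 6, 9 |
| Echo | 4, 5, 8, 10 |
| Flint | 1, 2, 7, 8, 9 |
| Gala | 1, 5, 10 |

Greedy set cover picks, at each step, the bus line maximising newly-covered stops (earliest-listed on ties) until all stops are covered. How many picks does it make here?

Greedy: pick Flint (covers 5 new) → pick Comet (covers 3 new) → pick Atlas (covers 1 new) → pick Bravo (covers 1 new). Total picks: 4.

4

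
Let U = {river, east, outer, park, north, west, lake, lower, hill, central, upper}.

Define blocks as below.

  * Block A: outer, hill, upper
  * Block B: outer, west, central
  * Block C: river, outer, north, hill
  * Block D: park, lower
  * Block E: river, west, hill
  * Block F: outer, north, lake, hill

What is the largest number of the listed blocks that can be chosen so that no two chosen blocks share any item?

D, E are pairwise disjoint (D={park,lower}; E={river,west,hill}).
Every remaining block overlaps one of these, and no 3 of the listed blocks are pairwise disjoint, so 2 is the maximum.

2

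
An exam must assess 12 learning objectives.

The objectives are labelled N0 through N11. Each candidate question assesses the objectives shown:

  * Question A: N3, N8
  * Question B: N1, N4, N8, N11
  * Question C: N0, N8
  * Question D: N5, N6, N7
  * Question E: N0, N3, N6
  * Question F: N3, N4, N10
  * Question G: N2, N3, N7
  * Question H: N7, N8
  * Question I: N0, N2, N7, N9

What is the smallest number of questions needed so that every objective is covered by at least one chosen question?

4

B and D and F and I together: B ∪ D ∪ F ∪ I = {N0, N1, N2, N3, N4, N5, N6, N7, N8, N9, N10, N11} — every objective is covered.
Only D contains N5, so D is forced; the remaining 9 objectives need at least 3 more questions (each remaining question adds at most 4) — so at least 4 questions are needed, and 4 is optimal.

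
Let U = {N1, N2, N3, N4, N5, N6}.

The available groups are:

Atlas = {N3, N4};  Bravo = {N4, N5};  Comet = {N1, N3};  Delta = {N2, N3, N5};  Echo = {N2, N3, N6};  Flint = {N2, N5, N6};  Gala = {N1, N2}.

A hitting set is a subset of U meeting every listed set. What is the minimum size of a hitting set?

The 3 items {N2, N3, N5} hit every group.
No choice of 2 items meets every group, so 3 is the minimum.

3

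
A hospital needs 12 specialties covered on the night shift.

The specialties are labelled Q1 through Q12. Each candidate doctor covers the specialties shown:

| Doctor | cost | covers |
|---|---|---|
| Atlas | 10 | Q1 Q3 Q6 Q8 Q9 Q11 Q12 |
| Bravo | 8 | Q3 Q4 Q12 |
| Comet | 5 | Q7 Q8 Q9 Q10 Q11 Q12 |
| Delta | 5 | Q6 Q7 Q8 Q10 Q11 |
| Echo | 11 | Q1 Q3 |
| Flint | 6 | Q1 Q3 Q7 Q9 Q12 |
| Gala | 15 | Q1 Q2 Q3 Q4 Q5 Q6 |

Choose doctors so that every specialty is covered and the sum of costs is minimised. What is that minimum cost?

Comet, Gala together cover every specialty (Comet ∪ Gala = {Q1, Q2, Q3, Q4, Q5, Q6, Q7, Q8, Q9, Q10, Q11, Q12}); total cost 5 + 15 = 20.
No covering selection has total cost below 20.

20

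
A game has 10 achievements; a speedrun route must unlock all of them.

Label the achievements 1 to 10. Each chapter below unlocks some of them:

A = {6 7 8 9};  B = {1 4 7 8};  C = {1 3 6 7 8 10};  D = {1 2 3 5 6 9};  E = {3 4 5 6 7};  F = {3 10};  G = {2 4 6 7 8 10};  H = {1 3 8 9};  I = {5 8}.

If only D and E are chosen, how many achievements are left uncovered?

2

Union of D, E = {1, 2, 3, 4, 5, 6, 7, 9}.
Not covered: 8, 10 — 2 achievements.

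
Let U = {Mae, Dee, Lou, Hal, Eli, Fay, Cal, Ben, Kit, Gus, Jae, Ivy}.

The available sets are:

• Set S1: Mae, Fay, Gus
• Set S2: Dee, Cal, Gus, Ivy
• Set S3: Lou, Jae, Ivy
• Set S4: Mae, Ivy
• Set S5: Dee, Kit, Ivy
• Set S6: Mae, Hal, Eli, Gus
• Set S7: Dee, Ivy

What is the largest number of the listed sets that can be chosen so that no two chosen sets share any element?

2

S3, S6 are pairwise disjoint (S3={Lou,Jae,Ivy}; S6={Mae,Hal,Eli,Gus}).
Every remaining set overlaps one of these, and no 3 of the listed sets are pairwise disjoint, so 2 is the maximum.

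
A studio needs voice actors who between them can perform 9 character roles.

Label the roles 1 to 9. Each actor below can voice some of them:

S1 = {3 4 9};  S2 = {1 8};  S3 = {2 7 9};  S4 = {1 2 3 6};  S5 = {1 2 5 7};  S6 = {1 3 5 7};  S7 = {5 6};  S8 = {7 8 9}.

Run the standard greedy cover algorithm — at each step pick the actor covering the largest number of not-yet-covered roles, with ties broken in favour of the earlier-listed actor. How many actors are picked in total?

Greedy: pick S4 (covers 4 new) → pick S8 (covers 3 new) → pick S1 (covers 1 new) → pick S5 (covers 1 new). Total picks: 4.

4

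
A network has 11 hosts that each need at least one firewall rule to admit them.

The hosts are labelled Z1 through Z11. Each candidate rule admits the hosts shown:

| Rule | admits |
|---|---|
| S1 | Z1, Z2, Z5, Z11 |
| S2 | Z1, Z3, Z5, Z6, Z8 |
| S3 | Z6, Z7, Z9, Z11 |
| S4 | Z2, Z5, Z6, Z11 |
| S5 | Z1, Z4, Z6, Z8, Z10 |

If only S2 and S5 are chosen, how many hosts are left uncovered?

4

Union of S2, S5 = {Z1, Z3, Z4, Z5, Z6, Z8, Z10}.
Not covered: Z2, Z7, Z9, Z11 — 4 hosts.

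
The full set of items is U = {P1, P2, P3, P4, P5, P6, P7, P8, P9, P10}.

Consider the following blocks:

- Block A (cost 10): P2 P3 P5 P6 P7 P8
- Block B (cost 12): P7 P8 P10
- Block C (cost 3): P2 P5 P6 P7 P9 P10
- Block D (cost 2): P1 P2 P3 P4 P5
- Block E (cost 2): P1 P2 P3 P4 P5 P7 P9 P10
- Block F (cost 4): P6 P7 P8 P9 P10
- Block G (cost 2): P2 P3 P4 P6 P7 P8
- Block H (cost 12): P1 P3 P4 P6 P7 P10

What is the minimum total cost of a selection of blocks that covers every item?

4

E, G together cover every item (E ∪ G = {P1, P2, P3, P4, P5, P6, P7, P8, P9, P10}); total cost 2 + 2 = 4.
No covering selection has total cost below 4.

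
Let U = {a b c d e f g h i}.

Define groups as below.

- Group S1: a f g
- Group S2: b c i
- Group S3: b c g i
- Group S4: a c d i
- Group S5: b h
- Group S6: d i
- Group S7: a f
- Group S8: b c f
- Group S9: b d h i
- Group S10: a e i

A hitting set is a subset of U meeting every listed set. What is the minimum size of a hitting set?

The 3 elements {f, h, i} hit every group.
The groups S5, S6, S7 are pairwise disjoint, so any hitting set needs a separate element for each — at least 3. Hence 3 is optimal.

3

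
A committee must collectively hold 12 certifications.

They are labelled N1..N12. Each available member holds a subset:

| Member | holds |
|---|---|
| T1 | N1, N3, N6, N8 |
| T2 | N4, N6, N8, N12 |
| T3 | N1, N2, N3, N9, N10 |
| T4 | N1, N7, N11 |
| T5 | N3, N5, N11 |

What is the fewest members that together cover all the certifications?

4

T2 and T3 and T4 and T5 together: T2 ∪ T3 ∪ T4 ∪ T5 = {N1, N2, N3, N4, N5, N6, N7, N8, N9, N10, N11, N12} — every certification is covered.
Only T5 contains N5, so T5 is forced; the remaining 9 certifications need at least 3 more members (each remaining member adds at most 4) — so at least 4 members are needed, and 4 is optimal.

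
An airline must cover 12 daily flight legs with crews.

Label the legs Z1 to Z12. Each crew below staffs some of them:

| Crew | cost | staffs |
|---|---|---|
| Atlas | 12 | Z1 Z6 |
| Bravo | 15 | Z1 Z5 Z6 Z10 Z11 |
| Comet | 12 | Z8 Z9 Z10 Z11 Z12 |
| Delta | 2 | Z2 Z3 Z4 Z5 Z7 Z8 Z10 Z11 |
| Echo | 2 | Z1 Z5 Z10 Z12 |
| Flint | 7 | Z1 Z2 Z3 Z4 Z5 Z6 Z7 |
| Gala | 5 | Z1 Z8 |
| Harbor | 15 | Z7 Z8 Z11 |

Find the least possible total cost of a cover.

19

Comet, Flint together cover every leg (Comet ∪ Flint = {Z1, Z2, Z3, Z4, Z5, Z6, Z7, Z8, Z9, Z10, Z11, Z12}); total cost 12 + 7 = 19.
The greedy pick Delta, Echo, Flint, Comet costs 23; no covering selection beats 19.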